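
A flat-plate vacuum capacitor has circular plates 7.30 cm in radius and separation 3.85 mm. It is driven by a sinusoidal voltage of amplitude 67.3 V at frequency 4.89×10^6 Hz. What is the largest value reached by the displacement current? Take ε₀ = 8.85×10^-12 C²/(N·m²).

C = ε₀A/d = (8.85×10^-12)(0.01674)/(3.85×10^-3) = 3.848×10^-11 F; ω = 2πf = 3.072×10^7 rad/s.
I_d = C dV/dt, so |I_d|_max = C V₀ ω = (3.848×10^-11)(67.3)(3.072×10^7) = 0.0796 A.

0.0796 A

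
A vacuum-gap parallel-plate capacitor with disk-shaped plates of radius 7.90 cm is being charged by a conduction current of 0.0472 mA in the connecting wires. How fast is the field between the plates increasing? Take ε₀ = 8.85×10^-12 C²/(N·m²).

Charge continuity gives I_d = I = 4.72×10^-5 A between the plates.
Since I_d = ε₀ A dE/dt, dE/dt = I_d/(ε₀A) = (4.72×10^-5)/((8.85×10^-12)(0.01961)) = 2.72×10^8 V/(m·s).

2.72×10^8 V/(m·s)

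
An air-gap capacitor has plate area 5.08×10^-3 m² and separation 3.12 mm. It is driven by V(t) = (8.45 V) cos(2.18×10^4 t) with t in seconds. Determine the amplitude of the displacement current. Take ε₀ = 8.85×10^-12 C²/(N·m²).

2.65×10^-6 A

(dE/dt)_max = V₀ω/d = 5.904×10^7 V/(m·s); ω = 2.18×10^4 rad/s.
I_d,max = ε₀ A (dE/dt)_max = (8.85×10^-12)(5.08×10^-3)(5.904×10^7) = 2.65×10^-6 A.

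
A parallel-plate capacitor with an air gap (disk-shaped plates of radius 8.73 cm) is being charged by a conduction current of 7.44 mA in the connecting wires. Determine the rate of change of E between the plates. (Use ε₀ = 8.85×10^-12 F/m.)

3.51×10^10 V/(m·s)

The displacement current between the plates equals the conduction current, I_d = 7.44 mA.
Then dE/dt = I_d/(ε₀A) = 3.51×10^10 V/(m·s).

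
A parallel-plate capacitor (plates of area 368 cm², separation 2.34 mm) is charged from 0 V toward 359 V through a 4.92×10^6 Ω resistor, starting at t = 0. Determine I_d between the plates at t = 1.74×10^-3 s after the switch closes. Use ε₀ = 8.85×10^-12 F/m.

5.75×10^-6 A

With C = ε₀A/d = (8.85×10^-12)(0.0368)/(2.34×10^-3) = 1.392×10^-10 F, the time constant is τ = RC = 6.849×10^-4 s, so t/τ = 2.541 and e^(−t/τ) = 0.07879.
I_d = I_cond = (V₀/R) e^(−t/τ) = (7.297×10^-5)(0.07879) = 5.75×10^-6 A.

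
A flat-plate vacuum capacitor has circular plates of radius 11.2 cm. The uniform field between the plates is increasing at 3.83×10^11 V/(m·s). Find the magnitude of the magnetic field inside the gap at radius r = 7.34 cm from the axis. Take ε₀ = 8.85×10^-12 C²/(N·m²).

1.56×10^-7 T

Through the whole plate area (πR² = 0.03941 m²), I_d = ε₀ πR² dE/dt = 0.1336 A.
For r < R the Ampère–Maxwell law gives B(2πr) = μ₀ I_d (r²/R²), so B = μ₀ I_d r/(2πR²) = (4π×10^-7)(0.1336)(0.0734)/(2π·0.112²) = 1.56×10^-7 T.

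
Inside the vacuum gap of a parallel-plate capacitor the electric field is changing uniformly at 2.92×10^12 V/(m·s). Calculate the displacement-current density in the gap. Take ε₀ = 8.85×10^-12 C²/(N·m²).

25.8 A/m²

J_d = ε₀ dE/dt = (8.85×10^-12)(2.92×10^12) = 25.8 A/m².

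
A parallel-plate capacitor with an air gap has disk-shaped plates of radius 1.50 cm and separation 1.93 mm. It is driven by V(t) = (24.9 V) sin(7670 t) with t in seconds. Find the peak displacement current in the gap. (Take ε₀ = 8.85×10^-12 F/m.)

6.19×10^-7 A

The displacement current equals the conduction current C dV/dt, which peaks at C V₀ ω.
With C = ε₀A/d = (8.85×10^-12)(7.069×10^-4)/(1.93×10^-3) = 3.241×10^-12 F and ω = 7670 rad/s, I_d,max = (3.241×10^-12)(24.9)(7670) = 6.19×10^-7 A.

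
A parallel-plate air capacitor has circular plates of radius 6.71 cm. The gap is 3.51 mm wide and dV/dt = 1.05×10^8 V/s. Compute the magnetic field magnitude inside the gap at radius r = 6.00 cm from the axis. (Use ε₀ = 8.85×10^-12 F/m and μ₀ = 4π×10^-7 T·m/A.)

I_d = C dV/dt with C = ε₀πR²/d = 3.565×10^-11 F, so I_d = (3.565×10^-11)(1.05×10^8) = 3.743×10^-3 A.
An Ampèrian loop of radius r encloses a fraction (r/R)² of I_d. Then B·2πr = μ₀ I_d (r/R)², giving B = μ₀ I_d r/(2πR²) = 9.98×10^-9 T.

9.98×10^-9 T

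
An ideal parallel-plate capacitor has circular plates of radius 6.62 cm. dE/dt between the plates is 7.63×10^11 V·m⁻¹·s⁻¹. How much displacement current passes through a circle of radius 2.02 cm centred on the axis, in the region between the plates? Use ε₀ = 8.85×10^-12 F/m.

Total displacement current: I_d = ε₀(πR²)(dE/dt) = (8.85×10^-12)(0.01377)(7.63×10^11) = 0.09298 A.
Through an area πr² the displacement current is I_d·(πr²/πR²) = I_d (r/R)² = 8.66×10^-3 A.

8.66×10^-3 A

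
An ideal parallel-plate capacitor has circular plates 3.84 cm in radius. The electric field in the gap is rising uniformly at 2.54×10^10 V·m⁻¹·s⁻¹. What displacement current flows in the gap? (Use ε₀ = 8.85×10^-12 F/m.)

I_d = ε₀ A (dE/dt) = (8.85×10^-12)(4.632×10^-3 m²)(2.54×10^10) = 1.04×10^-3 A.

1.04×10^-3 A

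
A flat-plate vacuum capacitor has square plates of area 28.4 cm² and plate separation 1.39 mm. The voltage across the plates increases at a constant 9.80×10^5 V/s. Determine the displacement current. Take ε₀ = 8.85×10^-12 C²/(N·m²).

1.77×10^-5 A

The field between the plates is E = V/d, so dE/dt = (9.80×10^5)/(1.39×10^-3 m) = 7.050×10^8 V/(m·s).
I_d = ε₀ A (dE/dt) = (8.85×10^-12)(2.84×10^-3)(7.050×10^8) = 1.77×10^-5 A.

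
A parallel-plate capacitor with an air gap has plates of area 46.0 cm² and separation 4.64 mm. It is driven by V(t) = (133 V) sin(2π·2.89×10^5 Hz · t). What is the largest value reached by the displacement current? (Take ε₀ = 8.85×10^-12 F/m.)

2.12×10^-3 A

(dE/dt)_max = V₀ω/d = 5.205×10^10 V/(m·s); ω = 2πf = 1.816×10^6 rad/s.
I_d,max = ε₀ A (dE/dt)_max = (8.85×10^-12)(4.60×10^-3)(5.205×10^10) = 2.12×10^-3 A.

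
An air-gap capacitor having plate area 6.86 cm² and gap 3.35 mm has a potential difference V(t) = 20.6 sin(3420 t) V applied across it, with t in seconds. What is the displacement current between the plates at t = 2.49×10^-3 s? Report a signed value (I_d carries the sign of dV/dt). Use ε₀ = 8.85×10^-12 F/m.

dV/dt = (20.6)(3420)·cos(8.5158) = -4.330×10^4 V/s.
I_d = C dV/dt with C = ε₀A/d = (8.85×10^-12)(6.86×10^-4)/(3.35×10^-3) = 1.812×10^-12 F, so I_d = (1.812×10^-12)(-4.330×10^4) = -7.85×10^-8 A.

-7.85×10^-8 A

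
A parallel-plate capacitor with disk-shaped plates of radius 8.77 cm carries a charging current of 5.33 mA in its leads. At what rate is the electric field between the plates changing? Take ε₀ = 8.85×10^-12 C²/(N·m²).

Charge continuity gives I_d = I = 5.33×10^-3 A between the plates.
Inverting I_d = ε₀ A dE/dt gives dE/dt = 5.33×10^-3 / (8.85×10^-12 · 0.02416) = 2.49×10^10 V/(m·s).

2.49×10^10 V/(m·s)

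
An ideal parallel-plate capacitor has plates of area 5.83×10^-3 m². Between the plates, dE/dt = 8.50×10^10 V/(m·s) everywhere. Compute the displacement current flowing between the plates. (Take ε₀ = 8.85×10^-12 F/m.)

4.39×10^-3 A

With a uniform field, Φ_E = EA, so I_d = ε₀ A dE/dt = 4.39×10^-3 A.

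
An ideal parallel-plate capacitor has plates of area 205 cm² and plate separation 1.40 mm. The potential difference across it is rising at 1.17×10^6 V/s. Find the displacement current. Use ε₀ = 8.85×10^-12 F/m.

1.52×10^-4 A

E = V/d so dE/dt = (dV/dt)/d = 8.357×10^8 V/(m·s), and I_d = ε₀ A dE/dt = (8.85×10^-12)(0.0205)(8.357×10^8) = 1.52×10^-4 A.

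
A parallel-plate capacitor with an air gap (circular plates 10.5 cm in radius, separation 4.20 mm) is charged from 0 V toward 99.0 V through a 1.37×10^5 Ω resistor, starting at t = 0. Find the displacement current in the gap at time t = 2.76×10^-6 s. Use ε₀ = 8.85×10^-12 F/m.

C = ε₀A/d = (8.85×10^-12)(0.03464)/(4.20×10^-3) = 7.299×10^-11 F and τ = RC = 1.000×10^-5 s. I_d in the gap equals the RC charging current.
I_d(t) = (V₀/R) e^(−t/τ) = 7.226×10^-4 · e^(−0.2760) = 5.48×10^-4 A.

5.48×10^-4 A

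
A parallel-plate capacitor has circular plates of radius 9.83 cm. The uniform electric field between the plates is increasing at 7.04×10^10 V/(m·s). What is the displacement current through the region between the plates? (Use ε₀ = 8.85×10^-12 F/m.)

0.0189 A

I_d = ε₀ A (dE/dt) = (8.85×10^-12)(0.03036 m²)(7.04×10^10) = 0.0189 A.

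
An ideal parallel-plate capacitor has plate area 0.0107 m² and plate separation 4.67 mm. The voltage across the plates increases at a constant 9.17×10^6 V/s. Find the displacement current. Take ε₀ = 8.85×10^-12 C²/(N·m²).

The field between the plates is E = V/d, so dE/dt = (9.17×10^6)/(4.67×10^-3 m) = 1.964×10^9 V/(m·s).
I_d = ε₀ A (dE/dt) = (8.85×10^-12)(0.0107)(1.964×10^9) = 1.86×10^-4 A.

1.86×10^-4 A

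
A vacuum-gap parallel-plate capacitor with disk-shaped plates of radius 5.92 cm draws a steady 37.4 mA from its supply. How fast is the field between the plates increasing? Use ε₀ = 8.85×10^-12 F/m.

3.84×10^11 V/(m·s)

By continuity, I_d in the gap equals the 37.4 mA flowing in the wire.
Since I_d = ε₀ A dE/dt, dE/dt = I_d/(ε₀A) = (0.0374)/((8.85×10^-12)(0.01101)) = 3.84×10^11 V/(m·s).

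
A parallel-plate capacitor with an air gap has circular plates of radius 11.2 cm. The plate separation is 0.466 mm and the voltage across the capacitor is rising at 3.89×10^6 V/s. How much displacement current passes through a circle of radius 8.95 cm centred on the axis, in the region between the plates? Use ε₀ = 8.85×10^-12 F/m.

dE/dt = (dV/dt)/d = 8.348×10^9 V/(m·s); I_d = ε₀(πR²)(dE/dt) = (8.85×10^-12)(0.03941)(8.348×10^9) = 2.912×10^-3 A.
Since J_d is uniform, the enclosed fraction is (r/R)² = 0.6386, giving I_d,enc = 1.86×10^-3 A.

1.86×10^-3 A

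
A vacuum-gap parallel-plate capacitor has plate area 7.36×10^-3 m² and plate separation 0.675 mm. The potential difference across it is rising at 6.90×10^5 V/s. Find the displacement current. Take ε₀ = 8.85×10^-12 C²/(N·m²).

6.66×10^-5 A

C = ε₀A/d = (8.85×10^-12)(7.36×10^-3)/(6.75×10^-4) = 9.650×10^-11 F.
I_d = C dV/dt = (9.650×10^-11)(6.90×10^5) = 6.66×10^-5 A.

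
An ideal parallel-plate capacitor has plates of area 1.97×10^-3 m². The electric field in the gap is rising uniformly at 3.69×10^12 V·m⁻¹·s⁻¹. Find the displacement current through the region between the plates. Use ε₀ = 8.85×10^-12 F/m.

I_d = ε₀ A (dE/dt) = (8.85×10^-12)(1.97×10^-3 m²)(3.69×10^12) = 0.0643 A.

0.0643 A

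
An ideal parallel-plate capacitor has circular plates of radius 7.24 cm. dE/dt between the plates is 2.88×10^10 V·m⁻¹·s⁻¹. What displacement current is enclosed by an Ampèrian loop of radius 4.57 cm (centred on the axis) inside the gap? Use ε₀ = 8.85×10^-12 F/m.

1.67×10^-3 A

Total displacement current: I_d = ε₀(πR²)(dE/dt) = (8.85×10^-12)(0.01647)(2.88×10^10) = 4.198×10^-3 A.
Through an area πr² the displacement current is I_d·(πr²/πR²) = I_d (r/R)² = 1.67×10^-3 A.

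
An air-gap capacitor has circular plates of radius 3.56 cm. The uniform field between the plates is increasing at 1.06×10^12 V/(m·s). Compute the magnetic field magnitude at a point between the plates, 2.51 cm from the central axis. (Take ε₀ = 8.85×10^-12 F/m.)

I_d = ε₀ dΦ_E/dt = ε₀ πR² (dE/dt) = (8.85×10^-12)(3.982×10^-3)(1.06×10^12) = 0.03736 A through the full plate area.
For r < R the Ampère–Maxwell law gives B(2πr) = μ₀ I_d (r²/R²), so B = μ₀ I_d r/(2πR²) = (4π×10^-7)(0.03736)(0.0251)/(2π·0.0356²) = 1.48×10^-7 T.

1.48×10^-7 T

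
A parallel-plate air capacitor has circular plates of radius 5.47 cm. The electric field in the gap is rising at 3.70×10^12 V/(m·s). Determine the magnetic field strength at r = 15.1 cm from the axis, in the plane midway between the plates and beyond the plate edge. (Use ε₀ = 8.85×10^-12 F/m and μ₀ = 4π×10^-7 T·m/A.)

4.08×10^-7 T

Through the whole plate area (πR² = 9.400×10^-3 m²), I_d = ε₀ πR² dE/dt = 0.3078 A.
Outside the plates the loop encloses all of I_d, so B·2πr = μ₀ I_d and B = 4.08×10^-7 T.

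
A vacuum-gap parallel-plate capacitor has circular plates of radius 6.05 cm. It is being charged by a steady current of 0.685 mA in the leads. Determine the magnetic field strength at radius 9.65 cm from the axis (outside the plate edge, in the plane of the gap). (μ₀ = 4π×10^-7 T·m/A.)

1.42×10^-9 T

No conduction current crosses the gap, so I_d there equals the 6.85×10^-4 A in the leads.
Outside the plates the loop encloses all of I_d, so B·2πr = μ₀ I_d and B = 1.42×10^-9 T.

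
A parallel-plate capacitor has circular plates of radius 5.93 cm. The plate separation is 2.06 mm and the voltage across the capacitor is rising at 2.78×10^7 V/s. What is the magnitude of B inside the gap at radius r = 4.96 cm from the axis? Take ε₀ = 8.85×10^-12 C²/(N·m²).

3.72×10^-9 T

I_d = C dV/dt with C = ε₀πR²/d = 4.747×10^-11 F, so I_d = (4.747×10^-11)(2.78×10^7) = 1.320×10^-3 A.
∮B·dl = μ₀ I_d,enc with I_d,enc = I_d r²/R² = 9.235×10^-4 A; so B = μ₀ I_d,enc/(2πr) = 3.72×10^-9 T.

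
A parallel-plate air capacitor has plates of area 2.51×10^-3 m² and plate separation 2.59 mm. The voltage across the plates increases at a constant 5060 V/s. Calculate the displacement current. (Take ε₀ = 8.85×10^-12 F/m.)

E = V/d so dE/dt = (dV/dt)/d = 1.954×10^6 V/(m·s), and I_d = ε₀ A dE/dt = (8.85×10^-12)(2.51×10^-3)(1.954×10^6) = 4.34×10^-8 A.

4.34×10^-8 A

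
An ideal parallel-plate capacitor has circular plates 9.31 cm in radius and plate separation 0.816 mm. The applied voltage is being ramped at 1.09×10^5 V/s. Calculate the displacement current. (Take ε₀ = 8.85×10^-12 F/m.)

E = V/d so dE/dt = (dV/dt)/d = 1.336×10^8 V/(m·s), and I_d = ε₀ A dE/dt = (8.85×10^-12)(0.02723)(1.336×10^8) = 3.22×10^-5 A.

3.22×10^-5 A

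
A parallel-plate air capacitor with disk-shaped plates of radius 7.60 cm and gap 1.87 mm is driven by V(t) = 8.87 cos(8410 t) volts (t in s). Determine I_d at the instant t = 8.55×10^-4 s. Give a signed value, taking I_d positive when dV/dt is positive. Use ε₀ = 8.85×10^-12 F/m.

C = ε₀A/d = (8.85×10^-12)(0.01815)/(1.87×10^-3) = 8.590×10^-11 F. dV/dt = V₀ω·−sin(ωt); at ωt = 7.19055 rad this factor is -0.7879.
I_d = C dV/dt = (8.590×10^-11)(8.87)(8410)(-0.7879) = -5.05×10^-6 A.

-5.05×10^-6 A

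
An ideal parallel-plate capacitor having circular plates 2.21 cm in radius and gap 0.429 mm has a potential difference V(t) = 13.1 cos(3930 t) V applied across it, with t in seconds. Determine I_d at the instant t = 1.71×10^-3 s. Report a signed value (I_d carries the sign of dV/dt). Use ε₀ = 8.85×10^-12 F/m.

dV/dt = (13.1)(3930)·−sin(6.7203) = -2.179×10^4 V/s.
I_d = C dV/dt with C = ε₀A/d = (8.85×10^-12)(1.534×10^-3)/(4.29×10^-4) = 3.165×10^-11 F, so I_d = (3.165×10^-11)(-2.179×10^4) = -6.90×10^-7 A.

-6.90×10^-7 A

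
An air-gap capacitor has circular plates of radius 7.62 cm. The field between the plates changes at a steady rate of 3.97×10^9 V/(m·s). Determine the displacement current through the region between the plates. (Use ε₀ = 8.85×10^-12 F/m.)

With a uniform field, Φ_E = EA, so I_d = ε₀ A dE/dt = 6.41×10^-4 A.

6.41×10^-4 A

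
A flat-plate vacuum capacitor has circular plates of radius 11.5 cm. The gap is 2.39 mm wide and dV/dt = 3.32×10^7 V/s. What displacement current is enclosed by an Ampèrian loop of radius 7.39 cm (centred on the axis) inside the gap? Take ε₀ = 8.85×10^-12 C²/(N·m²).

dE/dt = (dV/dt)/d = 1.389×10^10 V/(m·s); I_d = ε₀(πR²)(dE/dt) = (8.85×10^-12)(0.04155)(1.389×10^10) = 5.108×10^-3 A.
Since J_d is uniform, the enclosed fraction is (r/R)² = 0.4129, giving I_d,enc = 2.11×10^-3 A.

2.11×10^-3 A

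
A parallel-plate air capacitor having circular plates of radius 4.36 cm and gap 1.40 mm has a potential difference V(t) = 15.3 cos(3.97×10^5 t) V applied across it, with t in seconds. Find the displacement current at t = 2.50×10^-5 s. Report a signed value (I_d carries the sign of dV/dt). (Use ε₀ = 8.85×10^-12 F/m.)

1.10×10^-4 A

C = ε₀A/d = (8.85×10^-12)(5.972×10^-3)/(1.40×10^-3) = 3.775×10^-11 F. dV/dt = V₀ω·−sin(ωt); at ωt = 9.925 rad this factor is 0.4796.
I_d = C dV/dt = (3.775×10^-11)(15.3)(3.97×10^5)(0.4796) = 1.10×10^-4 A.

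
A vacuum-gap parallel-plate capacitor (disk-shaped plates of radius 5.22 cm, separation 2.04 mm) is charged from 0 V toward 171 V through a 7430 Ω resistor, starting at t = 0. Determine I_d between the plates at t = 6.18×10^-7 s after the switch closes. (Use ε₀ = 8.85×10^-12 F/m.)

2.45×10^-3 A

With C = ε₀A/d = (8.85×10^-12)(8.560×10^-3)/(2.04×10^-3) = 3.714×10^-11 F, the time constant is τ = RC = 2.760×10^-7 s, so t/τ = 2.239 and e^(−t/τ) = 0.1066.
I_d = I_cond = (V₀/R) e^(−t/τ) = (0.02301)(0.1066) = 2.45×10^-3 A.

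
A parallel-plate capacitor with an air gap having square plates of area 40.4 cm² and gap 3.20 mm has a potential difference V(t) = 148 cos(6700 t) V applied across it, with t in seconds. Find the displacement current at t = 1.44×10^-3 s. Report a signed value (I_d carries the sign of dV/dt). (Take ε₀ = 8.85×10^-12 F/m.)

2.45×10^-6 A

dV/dt = (148)(6700)·−sin(9.648) = 2.195×10^5 V/s.
I_d = C dV/dt with C = ε₀A/d = (8.85×10^-12)(4.04×10^-3)/(3.20×10^-3) = 1.117×10^-11 F, so I_d = (1.117×10^-11)(2.195×10^5) = 2.45×10^-6 A.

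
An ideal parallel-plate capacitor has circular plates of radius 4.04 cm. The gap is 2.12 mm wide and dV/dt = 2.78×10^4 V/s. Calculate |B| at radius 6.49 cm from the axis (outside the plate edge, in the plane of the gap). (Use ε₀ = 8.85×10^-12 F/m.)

1.83×10^-12 T

With E = V/d, dE/dt = 1.311×10^7 V/(m·s) and πR² = 5.128×10^-3 m², giving I_d = ε₀ πR² dE/dt = 5.950×10^-7 A.
With r > R the enclosed displacement current is the full I_d; B = μ₀ I_d / (2πr) = 1.83×10^-12 T.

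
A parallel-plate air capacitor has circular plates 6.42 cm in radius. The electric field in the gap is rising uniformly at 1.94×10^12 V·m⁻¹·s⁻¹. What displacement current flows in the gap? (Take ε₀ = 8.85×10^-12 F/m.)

With a uniform field, Φ_E = EA, so I_d = ε₀ A dE/dt = 0.222 A.

0.222 A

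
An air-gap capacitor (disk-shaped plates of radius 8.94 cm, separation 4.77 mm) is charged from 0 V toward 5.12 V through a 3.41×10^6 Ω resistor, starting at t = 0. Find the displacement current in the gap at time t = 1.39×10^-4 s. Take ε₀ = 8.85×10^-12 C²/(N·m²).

6.26×10^-7 A

With C = ε₀A/d = (8.85×10^-12)(0.02511)/(4.77×10^-3) = 4.659×10^-11 F, the time constant is τ = RC = 1.589×10^-4 s, so t/τ = 0.8748 and e^(−t/τ) = 0.4169.
I_d = I_cond = (V₀/R) e^(−t/τ) = (1.501×10^-6)(0.4169) = 6.26×10^-7 A.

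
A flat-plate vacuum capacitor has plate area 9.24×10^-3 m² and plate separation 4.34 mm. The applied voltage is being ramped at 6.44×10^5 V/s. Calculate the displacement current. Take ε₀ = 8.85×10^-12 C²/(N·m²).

1.21×10^-5 A

The displacement current equals the charging current C dV/dt. With C = ε₀A/d = (8.85×10^-12)(9.24×10^-3)/(4.34×10^-3) = 1.884×10^-11 F, I_d = (1.884×10^-11)(6.44×10^5) = 1.21×10^-5 A.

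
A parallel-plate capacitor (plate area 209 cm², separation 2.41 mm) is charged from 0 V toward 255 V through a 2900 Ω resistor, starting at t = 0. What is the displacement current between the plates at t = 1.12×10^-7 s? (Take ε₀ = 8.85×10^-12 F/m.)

0.0532 A

C = ε₀A/d = (8.85×10^-12)(0.0209)/(2.41×10^-3) = 7.675×10^-11 F and τ = RC = 2.226×10^-7 s. I_d in the gap equals the RC charging current.
I_d(t) = (V₀/R) e^(−t/τ) = 0.08793 · e^(−0.5031) = 0.0532 A.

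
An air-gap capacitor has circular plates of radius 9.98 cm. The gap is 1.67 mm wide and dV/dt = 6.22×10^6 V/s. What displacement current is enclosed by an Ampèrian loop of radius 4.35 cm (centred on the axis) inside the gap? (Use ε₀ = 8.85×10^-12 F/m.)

I_d = C dV/dt with C = ε₀πR²/d = 1.658×10^-10 F, so I_d = (1.658×10^-10)(6.22×10^6) = 1.031×10^-3 A.
Through an area πr² the displacement current is I_d·(πr²/πR²) = I_d (r/R)² = 1.96×10^-4 A.

1.96×10^-4 A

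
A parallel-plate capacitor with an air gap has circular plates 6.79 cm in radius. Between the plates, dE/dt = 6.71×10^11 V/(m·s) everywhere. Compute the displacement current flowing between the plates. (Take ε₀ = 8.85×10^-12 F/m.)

The displacement current is ε₀ times dΦ_E/dt = ε₀ A dE/dt = (8.85×10^-12)(0.01448)(6.71×10^11) = 0.0860 A.

0.0860 A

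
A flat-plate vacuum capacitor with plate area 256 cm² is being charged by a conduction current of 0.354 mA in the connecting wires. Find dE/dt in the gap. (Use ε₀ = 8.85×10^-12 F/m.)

1.56×10^9 V/(m·s)

Charge continuity gives I_d = I = 3.54×10^-4 A between the plates.
Since I_d = ε₀ A dE/dt, dE/dt = I_d/(ε₀A) = (3.54×10^-4)/((8.85×10^-12)(0.0256)) = 1.56×10^9 V/(m·s).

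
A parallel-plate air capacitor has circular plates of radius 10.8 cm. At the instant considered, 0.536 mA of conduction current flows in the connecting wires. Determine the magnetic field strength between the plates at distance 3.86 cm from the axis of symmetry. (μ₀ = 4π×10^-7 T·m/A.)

No conduction current crosses the gap, so I_d there equals the 5.36×10^-4 A in the leads.
For r < R the Ampère–Maxwell law gives B(2πr) = μ₀ I_d (r²/R²), so B = μ₀ I_d r/(2πR²) = (4π×10^-7)(5.36×10^-4)(0.0386)/(2π·0.108²) = 3.55×10^-10 T.

3.55×10^-10 T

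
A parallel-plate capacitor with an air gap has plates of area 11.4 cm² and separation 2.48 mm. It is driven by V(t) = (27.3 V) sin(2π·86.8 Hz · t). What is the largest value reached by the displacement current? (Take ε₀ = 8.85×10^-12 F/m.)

6.06×10^-8 A

The displacement current equals the conduction current C dV/dt, which peaks at C V₀ ω.
With C = ε₀A/d = (8.85×10^-12)(1.14×10^-3)/(2.48×10^-3) = 4.068×10^-12 F and ω = 2πf = 545.4 rad/s, I_d,max = (4.068×10^-12)(27.3)(545.4) = 6.06×10^-8 A.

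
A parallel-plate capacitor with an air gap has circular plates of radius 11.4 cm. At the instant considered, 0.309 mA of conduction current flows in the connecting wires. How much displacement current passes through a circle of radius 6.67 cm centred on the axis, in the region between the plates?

By continuity the displacement current in the gap matches the conduction current: I_d = 3.09×10^-4 A.
The field is uniform, so I_d,enc = I_d (r/R)² = (3.09×10^-4)(6.67/11.4)² = 1.06×10^-4 A.

1.06×10^-4 A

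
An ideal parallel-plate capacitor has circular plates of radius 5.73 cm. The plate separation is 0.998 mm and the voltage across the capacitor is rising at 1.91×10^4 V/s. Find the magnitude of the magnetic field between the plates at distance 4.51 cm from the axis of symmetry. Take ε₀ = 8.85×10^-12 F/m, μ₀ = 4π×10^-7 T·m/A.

4.80×10^-12 T

With E = V/d, dE/dt = 1.914×10^7 V/(m·s) and πR² = 0.01031 m², giving I_d = ε₀ πR² dE/dt = 1.746×10^-6 A.
An Ampèrian loop of radius r encloses a fraction (r/R)² of I_d. Then B·2πr = μ₀ I_d (r/R)², giving B = μ₀ I_d r/(2πR²) = 4.80×10^-12 T.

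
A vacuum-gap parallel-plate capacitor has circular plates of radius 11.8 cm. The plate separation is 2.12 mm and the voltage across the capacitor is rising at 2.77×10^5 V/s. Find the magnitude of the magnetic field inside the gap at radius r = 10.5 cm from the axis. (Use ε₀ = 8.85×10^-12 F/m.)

dE/dt = (dV/dt)/d = 1.307×10^8 V/(m·s); I_d = ε₀(πR²)(dE/dt) = (8.85×10^-12)(0.04374)(1.307×10^8) = 5.059×10^-5 A.
An Ampèrian loop of radius r encloses a fraction (r/R)² of I_d. Then B·2πr = μ₀ I_d (r/R)², giving B = μ₀ I_d r/(2πR²) = 7.63×10^-11 T.

7.63×10^-11 T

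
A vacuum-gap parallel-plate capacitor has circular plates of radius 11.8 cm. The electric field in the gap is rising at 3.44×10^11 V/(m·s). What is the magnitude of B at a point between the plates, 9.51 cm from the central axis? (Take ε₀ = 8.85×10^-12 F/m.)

1.82×10^-7 T

Through the whole plate area (πR² = 0.04374 m²), I_d = ε₀ πR² dE/dt = 0.1332 A.
∮B·dl = μ₀ I_d,enc with I_d,enc = I_d r²/R² = 0.08652 A; so B = μ₀ I_d,enc/(2πr) = 1.82×10^-7 T.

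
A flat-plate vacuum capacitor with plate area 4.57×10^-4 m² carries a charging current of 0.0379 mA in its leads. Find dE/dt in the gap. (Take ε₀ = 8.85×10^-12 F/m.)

9.37×10^9 V/(m·s)

By continuity, I_d in the gap equals the 0.0379 mA flowing in the wire.
Then dE/dt = I_d/(ε₀A) = 9.37×10^9 V/(m·s).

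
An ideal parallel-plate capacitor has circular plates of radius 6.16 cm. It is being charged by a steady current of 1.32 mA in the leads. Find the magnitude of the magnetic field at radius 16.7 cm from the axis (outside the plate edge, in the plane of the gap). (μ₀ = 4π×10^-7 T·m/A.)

By continuity the displacement current in the gap matches the conduction current: I_d = 1.32×10^-3 A.
With r > R the enclosed displacement current is the full I_d; B = μ₀ I_d / (2πr) = 1.58×10^-9 T.

1.58×10^-9 T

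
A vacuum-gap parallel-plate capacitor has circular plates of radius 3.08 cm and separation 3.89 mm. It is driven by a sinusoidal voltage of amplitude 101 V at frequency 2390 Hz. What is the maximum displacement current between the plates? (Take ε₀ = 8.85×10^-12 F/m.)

1.03×10^-5 A

The displacement current equals the conduction current C dV/dt, which peaks at C V₀ ω.
With C = ε₀A/d = (8.85×10^-12)(2.980×10^-3)/(3.89×10^-3) = 6.780×10^-12 F and ω = 2πf = 1.502×10^4 rad/s, I_d,max = (6.780×10^-12)(101)(1.502×10^4) = 1.03×10^-5 A.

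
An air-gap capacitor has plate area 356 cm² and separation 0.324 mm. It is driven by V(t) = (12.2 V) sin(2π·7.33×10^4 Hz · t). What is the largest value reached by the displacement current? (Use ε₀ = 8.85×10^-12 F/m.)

The displacement current equals the conduction current C dV/dt, which peaks at C V₀ ω.
With C = ε₀A/d = (8.85×10^-12)(0.0356)/(3.24×10^-4) = 9.724×10^-10 F and ω = 2πf = 4.606×10^5 rad/s, I_d,max = (9.724×10^-10)(12.2)(4.606×10^5) = 5.46×10^-3 A.

5.46×10^-3 A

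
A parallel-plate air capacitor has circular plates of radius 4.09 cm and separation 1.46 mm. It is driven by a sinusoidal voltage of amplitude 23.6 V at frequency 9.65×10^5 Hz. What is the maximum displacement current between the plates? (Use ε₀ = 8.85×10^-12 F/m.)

C = ε₀A/d = (8.85×10^-12)(5.255×10^-3)/(1.46×10^-3) = 3.185×10^-11 F; ω = 2πf = 6.063×10^6 rad/s.
I_d = C dV/dt, so |I_d|_max = C V₀ ω = (3.185×10^-11)(23.6)(6.063×10^6) = 4.56×10^-3 A.

4.56×10^-3 A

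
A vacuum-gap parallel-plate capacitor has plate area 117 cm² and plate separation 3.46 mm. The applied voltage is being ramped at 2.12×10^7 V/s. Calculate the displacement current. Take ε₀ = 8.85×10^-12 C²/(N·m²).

6.34×10^-4 A

E = V/d so dE/dt = (dV/dt)/d = 6.127×10^9 V/(m·s), and I_d = ε₀ A dE/dt = (8.85×10^-12)(0.0117)(6.127×10^9) = 6.34×10^-4 A.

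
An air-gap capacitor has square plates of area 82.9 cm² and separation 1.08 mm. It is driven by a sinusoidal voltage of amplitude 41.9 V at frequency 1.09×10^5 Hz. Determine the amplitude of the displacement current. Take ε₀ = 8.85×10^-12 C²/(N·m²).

(dE/dt)_max = V₀ω/d = 2.657×10^10 V/(m·s); ω = 2πf = 6.849×10^5 rad/s.
I_d,max = ε₀ A (dE/dt)_max = (8.85×10^-12)(8.29×10^-3)(2.657×10^10) = 1.95×10^-3 A.

1.95×10^-3 A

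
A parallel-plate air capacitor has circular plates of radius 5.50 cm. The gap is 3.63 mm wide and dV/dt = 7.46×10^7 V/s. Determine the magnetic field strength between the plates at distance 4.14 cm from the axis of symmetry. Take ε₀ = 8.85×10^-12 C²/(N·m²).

4.73×10^-9 T

I_d = C dV/dt with C = ε₀πR²/d = 2.317×10^-11 F, so I_d = (2.317×10^-11)(7.46×10^7) = 1.728×10^-3 A.
An Ampèrian loop of radius r encloses a fraction (r/R)² of I_d. Then B·2πr = μ₀ I_d (r/R)², giving B = μ₀ I_d r/(2πR²) = 4.73×10^-9 T.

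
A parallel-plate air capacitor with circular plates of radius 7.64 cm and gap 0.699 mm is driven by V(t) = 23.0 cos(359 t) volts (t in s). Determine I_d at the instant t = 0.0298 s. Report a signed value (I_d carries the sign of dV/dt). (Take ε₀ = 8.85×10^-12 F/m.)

C = ε₀A/d = (8.85×10^-12)(0.01834)/(6.99×10^-4) = 2.322×10^-10 F. dV/dt = V₀ω·−sin(ωt); at ωt = 10.6982 rad this factor is 0.9561.
I_d = C dV/dt = (2.322×10^-10)(23.0)(359)(0.9561) = 1.83×10^-6 A.

1.83×10^-6 A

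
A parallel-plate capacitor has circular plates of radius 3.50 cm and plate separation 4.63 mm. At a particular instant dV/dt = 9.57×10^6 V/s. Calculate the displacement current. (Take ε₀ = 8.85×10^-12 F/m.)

The displacement current equals the charging current C dV/dt. With C = ε₀A/d = (8.85×10^-12)(3.848×10^-3)/(4.63×10^-3) = 7.355×10^-12 F, I_d = (7.355×10^-12)(9.57×10^6) = 7.04×10^-5 A.

7.04×10^-5 A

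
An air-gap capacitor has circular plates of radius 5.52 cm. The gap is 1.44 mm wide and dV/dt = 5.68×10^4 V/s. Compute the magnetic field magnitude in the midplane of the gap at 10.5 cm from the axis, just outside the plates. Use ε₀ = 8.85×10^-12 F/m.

6.36×10^-12 T

dE/dt = (dV/dt)/d = 3.944×10^7 V/(m·s); I_d = ε₀(πR²)(dE/dt) = (8.85×10^-12)(9.573×10^-3)(3.944×10^7) = 3.341×10^-6 A.
Outside the plates the loop encloses all of I_d, so B·2πr = μ₀ I_d and B = 6.36×10^-12 T.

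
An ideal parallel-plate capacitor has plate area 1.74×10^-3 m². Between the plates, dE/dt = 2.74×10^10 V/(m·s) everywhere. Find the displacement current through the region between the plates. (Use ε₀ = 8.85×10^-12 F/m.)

The displacement current is ε₀ times dΦ_E/dt = ε₀ A dE/dt = (8.85×10^-12)(1.74×10^-3)(2.74×10^10) = 4.22×10^-4 A.

4.22×10^-4 A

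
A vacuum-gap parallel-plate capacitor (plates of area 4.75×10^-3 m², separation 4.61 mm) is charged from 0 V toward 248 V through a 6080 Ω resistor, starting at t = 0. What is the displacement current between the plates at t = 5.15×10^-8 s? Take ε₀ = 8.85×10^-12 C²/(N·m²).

C = ε₀A/d = (8.85×10^-12)(4.75×10^-3)/(4.61×10^-3) = 9.119×10^-12 F, so τ = RC = 5.544×10^-8 s.
The conduction current is I(t) = (V₀/R) e^(−t/τ), and the displacement current between the plates equals it.
t/τ = 0.9289; I_d = (248/6080) · e^(−0.9289) = (0.04079)(0.3950) = 0.0161 A.

0.0161 A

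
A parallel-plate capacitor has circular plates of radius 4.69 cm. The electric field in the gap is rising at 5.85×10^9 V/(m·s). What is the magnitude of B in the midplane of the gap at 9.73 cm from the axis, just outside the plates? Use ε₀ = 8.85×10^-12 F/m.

7.35×10^-10 T

Total displacement current: I_d = ε₀(πR²)(dE/dt) = (8.85×10^-12)(6.910×10^-3)(5.85×10^9) = 3.577×10^-4 A.
Outside the plates the loop encloses all of I_d, so B·2πr = μ₀ I_d and B = 7.35×10^-10 T.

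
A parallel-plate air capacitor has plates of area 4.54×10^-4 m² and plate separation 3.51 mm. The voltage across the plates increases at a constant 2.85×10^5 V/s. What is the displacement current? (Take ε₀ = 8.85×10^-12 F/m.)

3.26×10^-7 A

C = ε₀A/d = (8.85×10^-12)(4.54×10^-4)/(3.51×10^-3) = 1.145×10^-12 F.
I_d = C dV/dt = (1.145×10^-12)(2.85×10^5) = 3.26×10^-7 A.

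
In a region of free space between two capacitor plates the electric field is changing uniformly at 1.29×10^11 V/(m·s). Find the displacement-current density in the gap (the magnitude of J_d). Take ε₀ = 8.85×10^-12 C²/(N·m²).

1.14 A/m²

J_d = ε₀ ∂E/∂t, so J_d = 1.14 A/m².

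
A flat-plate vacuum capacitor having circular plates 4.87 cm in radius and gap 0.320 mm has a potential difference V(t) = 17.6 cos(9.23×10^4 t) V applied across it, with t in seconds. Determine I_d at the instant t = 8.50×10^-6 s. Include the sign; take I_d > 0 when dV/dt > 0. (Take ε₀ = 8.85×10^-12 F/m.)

-2.37×10^-4 A

dE/dt = (V₀ω/d)·−sin(ωt) with ωt = 0.78455 rad: (17.6)(9.23×10^4)(-0.7065)/(3.20×10^-4) = -3.587×10^9 V/(m·s).
I_d = ε₀ A dE/dt = (8.85×10^-12)(7.451×10^-3)(-3.587×10^9) = -2.37×10^-4 A.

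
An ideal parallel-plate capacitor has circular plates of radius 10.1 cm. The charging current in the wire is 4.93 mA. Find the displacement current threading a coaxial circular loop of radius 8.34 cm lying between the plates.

No conduction current crosses the gap, so I_d there equals the 4.93×10^-3 A in the leads.
Through an area πr² the displacement current is I_d·(πr²/πR²) = I_d (r/R)² = 3.36×10^-3 A.

3.36×10^-3 A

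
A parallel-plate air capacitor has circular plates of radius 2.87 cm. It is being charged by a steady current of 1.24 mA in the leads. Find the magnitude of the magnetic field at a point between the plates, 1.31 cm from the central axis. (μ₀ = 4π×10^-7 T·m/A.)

3.94×10^-9 T

By continuity the displacement current in the gap matches the conduction current: I_d = 1.24×10^-3 A.
An Ampèrian loop of radius r encloses a fraction (r/R)² of I_d. Then B·2πr = μ₀ I_d (r/R)², giving B = μ₀ I_d r/(2πR²) = 3.94×10^-9 T.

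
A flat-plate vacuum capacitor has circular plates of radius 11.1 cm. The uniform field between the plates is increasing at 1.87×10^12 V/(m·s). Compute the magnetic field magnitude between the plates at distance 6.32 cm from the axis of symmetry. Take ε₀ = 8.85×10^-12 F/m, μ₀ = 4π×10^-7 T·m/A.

Total displacement current: I_d = ε₀(πR²)(dE/dt) = (8.85×10^-12)(0.03871)(1.87×10^12) = 0.6406 A.
∮B·dl = μ₀ I_d,enc with I_d,enc = I_d r²/R² = 0.2077 A; so B = μ₀ I_d,enc/(2πr) = 6.57×10^-7 T.

6.57×10^-7 T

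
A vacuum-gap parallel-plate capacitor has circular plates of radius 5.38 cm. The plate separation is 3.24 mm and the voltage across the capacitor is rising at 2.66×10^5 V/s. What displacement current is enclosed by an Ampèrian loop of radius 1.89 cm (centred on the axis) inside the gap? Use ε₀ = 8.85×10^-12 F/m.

8.15×10^-7 A

dE/dt = (dV/dt)/d = 8.210×10^7 V/(m·s); I_d = ε₀(πR²)(dE/dt) = (8.85×10^-12)(9.093×10^-3)(8.210×10^7) = 6.607×10^-6 A.
Since J_d is uniform, the enclosed fraction is (r/R)² = 0.1234, giving I_d,enc = 8.15×10^-7 A.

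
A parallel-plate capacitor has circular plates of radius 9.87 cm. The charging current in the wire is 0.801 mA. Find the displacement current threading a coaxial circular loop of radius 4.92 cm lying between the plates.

1.99×10^-4 A

No conduction current crosses the gap, so I_d there equals the 8.01×10^-4 A in the leads.
The field is uniform, so I_d,enc = I_d (r/R)² = (8.01×10^-4)(4.92/9.87)² = 1.99×10^-4 A.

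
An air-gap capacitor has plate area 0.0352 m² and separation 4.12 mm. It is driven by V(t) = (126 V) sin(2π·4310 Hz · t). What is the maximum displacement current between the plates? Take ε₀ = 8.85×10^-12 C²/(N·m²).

The displacement current equals the conduction current C dV/dt, which peaks at C V₀ ω.
With C = ε₀A/d = (8.85×10^-12)(0.0352)/(4.12×10^-3) = 7.561×10^-11 F and ω = 2πf = 2.708×10^4 rad/s, I_d,max = (7.561×10^-11)(126)(2.708×10^4) = 2.58×10^-4 A.

2.58×10^-4 A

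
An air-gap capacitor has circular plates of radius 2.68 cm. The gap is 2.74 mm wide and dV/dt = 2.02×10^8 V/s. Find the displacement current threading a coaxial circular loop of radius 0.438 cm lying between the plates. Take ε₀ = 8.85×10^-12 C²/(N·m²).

3.93×10^-5 A

dE/dt = (dV/dt)/d = 7.372×10^10 V/(m·s); I_d = ε₀(πR²)(dE/dt) = (8.85×10^-12)(2.256×10^-3)(7.372×10^10) = 1.472×10^-3 A.
The field is uniform, so I_d,enc = I_d (r/R)² = (1.472×10^-3)(0.438/2.68)² = 3.93×10^-5 A.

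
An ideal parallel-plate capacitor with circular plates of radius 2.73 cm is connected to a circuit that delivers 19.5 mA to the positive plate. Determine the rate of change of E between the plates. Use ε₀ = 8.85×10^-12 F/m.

9.41×10^11 V/(m·s)

Charge continuity gives I_d = I = 0.0195 A between the plates.
Since I_d = ε₀ A dE/dt, dE/dt = I_d/(ε₀A) = (0.0195)/((8.85×10^-12)(2.341×10^-3)) = 9.41×10^11 V/(m·s).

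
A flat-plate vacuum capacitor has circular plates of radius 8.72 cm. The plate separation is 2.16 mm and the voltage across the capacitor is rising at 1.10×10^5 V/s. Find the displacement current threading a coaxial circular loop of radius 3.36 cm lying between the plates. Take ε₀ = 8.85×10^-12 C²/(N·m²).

dE/dt = (dV/dt)/d = 5.093×10^7 V/(m·s); I_d = ε₀(πR²)(dE/dt) = (8.85×10^-12)(0.02389)(5.093×10^7) = 1.077×10^-5 A.
Since J_d is uniform, the enclosed fraction is (r/R)² = 0.1485, giving I_d,enc = 1.60×10^-6 A.

1.60×10^-6 A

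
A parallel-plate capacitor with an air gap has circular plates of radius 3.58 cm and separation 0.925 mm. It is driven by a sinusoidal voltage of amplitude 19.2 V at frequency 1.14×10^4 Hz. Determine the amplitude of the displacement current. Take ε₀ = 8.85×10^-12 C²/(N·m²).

(dE/dt)_max = V₀ω/d = 1.487×10^9 V/(m·s); ω = 2πf = 7.163×10^4 rad/s.
I_d,max = ε₀ A (dE/dt)_max = (8.85×10^-12)(4.026×10^-3)(1.487×10^9) = 5.30×10^-5 A.

5.30×10^-5 A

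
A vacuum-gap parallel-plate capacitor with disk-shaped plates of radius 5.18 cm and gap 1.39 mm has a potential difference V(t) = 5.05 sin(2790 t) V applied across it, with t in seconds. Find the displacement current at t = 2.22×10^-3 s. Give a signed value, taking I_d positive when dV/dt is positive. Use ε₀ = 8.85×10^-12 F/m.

7.53×10^-7 A

dV/dt = (5.05)(2790)·cos(6.1938) = 1.403×10^4 V/s.
I_d = C dV/dt with C = ε₀A/d = (8.85×10^-12)(8.430×10^-3)/(1.39×10^-3) = 5.367×10^-11 F, so I_d = (5.367×10^-11)(1.403×10^4) = 7.53×10^-7 A.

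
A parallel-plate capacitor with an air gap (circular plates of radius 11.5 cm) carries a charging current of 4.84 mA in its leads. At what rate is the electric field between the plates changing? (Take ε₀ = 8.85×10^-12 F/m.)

By continuity, I_d in the gap equals the 4.84 mA flowing in the wire.
Then dE/dt = I_d/(ε₀A) = 1.32×10^10 V/(m·s).

1.32×10^10 V/(m·s)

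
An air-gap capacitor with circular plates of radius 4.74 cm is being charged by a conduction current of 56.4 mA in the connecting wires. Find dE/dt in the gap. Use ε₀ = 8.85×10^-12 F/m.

The displacement current between the plates equals the conduction current, I_d = 56.4 mA.
Then dE/dt = I_d/(ε₀A) = 9.03×10^11 V/(m·s).

9.03×10^11 V/(m·s)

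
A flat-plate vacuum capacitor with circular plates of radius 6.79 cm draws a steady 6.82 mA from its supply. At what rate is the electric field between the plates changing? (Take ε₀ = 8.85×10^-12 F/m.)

5.32×10^10 V/(m·s)

Charge continuity gives I_d = I = 6.82×10^-3 A between the plates.
Since I_d = ε₀ A dE/dt, dE/dt = I_d/(ε₀A) = (6.82×10^-3)/((8.85×10^-12)(0.01448)) = 5.32×10^10 V/(m·s).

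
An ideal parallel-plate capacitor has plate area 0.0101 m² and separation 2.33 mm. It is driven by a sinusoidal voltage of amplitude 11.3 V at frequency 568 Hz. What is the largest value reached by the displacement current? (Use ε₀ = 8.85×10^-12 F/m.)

1.55×10^-6 A

The displacement current equals the conduction current C dV/dt, which peaks at C V₀ ω.
With C = ε₀A/d = (8.85×10^-12)(0.0101)/(2.33×10^-3) = 3.836×10^-11 F and ω = 2πf = 3569 rad/s, I_d,max = (3.836×10^-11)(11.3)(3569) = 1.55×10^-6 A.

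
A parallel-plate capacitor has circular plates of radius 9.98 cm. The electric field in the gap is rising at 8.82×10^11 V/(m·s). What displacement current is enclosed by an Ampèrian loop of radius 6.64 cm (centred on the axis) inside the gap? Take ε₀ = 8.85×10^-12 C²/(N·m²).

Total displacement current: I_d = ε₀(πR²)(dE/dt) = (8.85×10^-12)(0.03129)(8.82×10^11) = 0.2442 A.
The field is uniform, so I_d,enc = I_d (r/R)² = (0.2442)(6.64/9.98)² = 0.108 A.

0.108 A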